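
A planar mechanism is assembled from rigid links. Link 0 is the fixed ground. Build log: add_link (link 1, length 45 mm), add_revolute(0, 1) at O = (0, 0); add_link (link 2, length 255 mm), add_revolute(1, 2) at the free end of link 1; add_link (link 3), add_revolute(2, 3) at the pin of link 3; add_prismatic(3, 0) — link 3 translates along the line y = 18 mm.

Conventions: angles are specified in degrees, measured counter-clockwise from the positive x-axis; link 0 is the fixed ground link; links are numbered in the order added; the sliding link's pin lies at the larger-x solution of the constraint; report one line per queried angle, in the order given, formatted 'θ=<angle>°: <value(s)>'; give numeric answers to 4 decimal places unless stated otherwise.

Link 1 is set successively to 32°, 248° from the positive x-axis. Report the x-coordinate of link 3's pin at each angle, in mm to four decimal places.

geometry: r = 45 mm, L = 255 mm, e = 18 mm
θ=32°: crank pin P = (r cos θ, r sin θ) = (38.162164, 23.846367)
θ=32°: h = r sin θ − e = 23.846367 − 18 = 5.846367
θ=32°: x = r cos θ + √(L² − h²) = 38.162164 + 254.932972 = 293.095136
θ=248°: crank pin P = (r cos θ, r sin θ) = (-16.857297, -41.723273)
θ=248°: h = r sin θ − e = -41.723273 − 18 = -59.723273
θ=248°: x = r cos θ + √(L² − h²) = -16.857297 + 247.907504 = 231.050207

θ=32°: 293.0951
θ=248°: 231.0502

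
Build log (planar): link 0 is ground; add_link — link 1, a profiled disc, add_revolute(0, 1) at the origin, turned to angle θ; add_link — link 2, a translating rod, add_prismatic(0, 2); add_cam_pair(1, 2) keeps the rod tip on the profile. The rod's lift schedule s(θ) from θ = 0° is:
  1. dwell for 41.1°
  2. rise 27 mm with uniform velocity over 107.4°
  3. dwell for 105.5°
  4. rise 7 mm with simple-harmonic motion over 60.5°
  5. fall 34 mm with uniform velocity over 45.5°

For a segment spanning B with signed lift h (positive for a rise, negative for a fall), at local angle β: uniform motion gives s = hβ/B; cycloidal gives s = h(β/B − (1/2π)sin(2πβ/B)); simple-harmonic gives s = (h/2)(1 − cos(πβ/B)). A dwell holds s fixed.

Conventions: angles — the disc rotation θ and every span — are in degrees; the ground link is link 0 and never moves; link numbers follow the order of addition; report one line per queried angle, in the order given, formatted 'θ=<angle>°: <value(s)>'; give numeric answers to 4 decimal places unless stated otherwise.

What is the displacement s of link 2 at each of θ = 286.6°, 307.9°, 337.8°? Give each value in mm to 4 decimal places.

seg 1 [0°–41.1°] dwell: s stays 0.0000
seg 2 [41.1°–148.5°] uniform, h=27: full span → s += 27 → s = 27.0000
seg 3 [148.5°–254°] dwell: s stays 27.0000
seg 4 [254°–314.5°] simple-harmonic, h=7: θ=286.6° here. β=32.6, B=60.5. 7/2·(1 − cos(π·0.5388)) = 3.9260 → s = 30.9260
seg 4 [254°–314.5°] simple-harmonic, h=7: θ=307.9° here. β=53.9, B=60.5. 7/2·(1 − cos(π·0.8909)) = 6.7965 → s = 33.7965
seg 4 [254°–314.5°] simple-harmonic, h=7: full span → s += 7 → s = 34.0000
seg 5 [314.5°–360°] uniform, h=-34: θ=337.8° here. β=23.3, B=45.5. -34·23.3/45.5 = -17.4110 → s = 16.5890

θ=286.6°: 30.9260
θ=307.9°: 33.7965
θ=337.8°: 16.5890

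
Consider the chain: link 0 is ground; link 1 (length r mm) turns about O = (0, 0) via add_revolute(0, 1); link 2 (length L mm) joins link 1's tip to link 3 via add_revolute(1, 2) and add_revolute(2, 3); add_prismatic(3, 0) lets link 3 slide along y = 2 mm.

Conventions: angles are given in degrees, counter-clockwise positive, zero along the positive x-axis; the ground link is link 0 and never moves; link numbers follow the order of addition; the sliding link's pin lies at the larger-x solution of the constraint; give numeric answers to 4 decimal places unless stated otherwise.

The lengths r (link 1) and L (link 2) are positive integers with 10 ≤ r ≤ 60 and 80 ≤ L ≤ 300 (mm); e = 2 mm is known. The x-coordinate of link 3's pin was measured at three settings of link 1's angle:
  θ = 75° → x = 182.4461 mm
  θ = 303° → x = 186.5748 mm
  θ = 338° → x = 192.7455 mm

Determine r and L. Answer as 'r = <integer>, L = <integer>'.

constraint per measurement: (x − r cos θ)² + (r sin θ − e)² = L²
subtracting the θ₁ and θ₂ equations cancels the r² and L² terms:
r = (x₁² − x₂²) / (2[(x₁cos θ₁ + e sin θ₁) − (x₂cos θ₂ + e sin θ₂)]) = 14.9999 → r = 15
L² = (x₁ − r cos θ₁)² + (r sin θ₁ − e)² = 32041.0081 → L = 179.0000 → L = 179
check at θ₃=338°: x = 192.7455 (printed 192.7455) ✓

r = 15, L = 179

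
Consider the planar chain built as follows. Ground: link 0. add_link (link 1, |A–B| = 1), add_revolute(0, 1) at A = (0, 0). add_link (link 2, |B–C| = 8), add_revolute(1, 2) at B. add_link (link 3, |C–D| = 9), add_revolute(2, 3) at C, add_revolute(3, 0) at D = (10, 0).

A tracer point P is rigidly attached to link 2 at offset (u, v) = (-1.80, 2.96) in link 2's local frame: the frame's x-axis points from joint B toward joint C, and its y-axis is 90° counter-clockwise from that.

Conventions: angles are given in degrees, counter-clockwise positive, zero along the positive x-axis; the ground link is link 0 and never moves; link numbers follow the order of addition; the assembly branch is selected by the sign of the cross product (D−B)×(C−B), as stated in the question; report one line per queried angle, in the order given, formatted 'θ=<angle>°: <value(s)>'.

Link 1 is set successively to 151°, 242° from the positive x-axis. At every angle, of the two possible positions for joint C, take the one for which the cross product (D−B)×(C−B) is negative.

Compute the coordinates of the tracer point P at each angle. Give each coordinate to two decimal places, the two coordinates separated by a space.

A=(0,0), D=(10.00,0)
θ=151°: B = A + 1.00·(cos151°, sin151°) = (-0.8746, 0.4848)
θ=151°: |BD| = 10.8854
θ=151°: circle(B,8.00) ∩ circle(D,9.00): a=4.6618, h=6.5013
θ=151°:   candidates: C₊=(4.0722,6.7721) cross=70.770; C₋=(3.4931,-6.2177) cross=-70.770
θ=151°:   branch - wants cross < 0 → take C=(3.4931,-6.2177) (cross=-70.770)
θ=151°: ex = (C−B)/|BC| = (0.5460,-0.8378); ey = (0.8378,0.5460)
θ=151°: P = B + -1.80·ex + 2.96·ey = (0.6226,3.6089)
θ=242°: B = A + 1.00·(cos242°, sin242°) = (-0.4695, -0.8829)
θ=242°: |BD| = 10.5066
θ=242°: circle(B,8.00) ∩ circle(D,9.00): a=4.4443, h=6.6519
θ=242°:   candidates: C₊=(3.4001,6.1189) cross=69.889; C₋=(4.5181,-7.1379) cross=-69.889
θ=242°:   branch - wants cross < 0 → take C=(4.5181,-7.1379) (cross=-69.889)
θ=242°: ex = (C−B)/|BC| = (0.6234,-0.7819); ey = (0.7819,0.6234)
θ=242°: P = B + -1.80·ex + 2.96·ey = (0.7226,2.3698)

θ=151°: 0.62 3.61
θ=242°: 0.72 2.37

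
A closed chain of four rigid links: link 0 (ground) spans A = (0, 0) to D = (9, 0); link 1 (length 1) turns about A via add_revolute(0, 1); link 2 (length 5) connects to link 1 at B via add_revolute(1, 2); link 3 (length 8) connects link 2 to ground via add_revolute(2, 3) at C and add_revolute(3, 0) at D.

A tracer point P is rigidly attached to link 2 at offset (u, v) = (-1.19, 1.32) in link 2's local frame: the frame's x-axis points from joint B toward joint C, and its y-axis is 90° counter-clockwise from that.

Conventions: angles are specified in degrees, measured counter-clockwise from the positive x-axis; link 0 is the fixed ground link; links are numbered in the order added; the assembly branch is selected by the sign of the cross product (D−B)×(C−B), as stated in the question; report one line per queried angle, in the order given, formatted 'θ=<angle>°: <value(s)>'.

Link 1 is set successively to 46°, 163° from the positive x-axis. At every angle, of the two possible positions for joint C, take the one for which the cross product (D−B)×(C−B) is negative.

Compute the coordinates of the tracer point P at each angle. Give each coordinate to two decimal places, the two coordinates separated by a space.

A=(0,0), D=(9.00,0)
θ=46°: B = A + 1.00·(cos46°, sin46°) = (0.6947, 0.7193)
θ=46°: |BD| = 8.3364
θ=46°: circle(B,5.00) ∩ circle(D,8.00): a=1.8291, h=4.6534
θ=46°:   candidates: C₊=(2.9185,5.1976) cross=38.793; C₋=(2.1154,-4.0746) cross=-38.793
θ=46°:   branch - wants cross < 0 → take C=(2.1154,-4.0746) (cross=-38.793)
θ=46°: ex = (C−B)/|BC| = (0.2841,-0.9588); ey = (0.9588,0.2841)
θ=46°: P = B + -1.19·ex + 1.32·ey = (1.6221,2.2354)
θ=163°: B = A + 1.00·(cos163°, sin163°) = (-0.9563, 0.2924)
θ=163°: |BD| = 9.9606
θ=163°: circle(B,5.00) ∩ circle(D,8.00): a=3.0226, h=3.9830
θ=163°:   candidates: C₊=(2.1819,4.1849) cross=39.673; C₋=(1.9481,-3.7776) cross=-39.673
θ=163°:   branch - wants cross < 0 → take C=(1.9481,-3.7776) (cross=-39.673)
θ=163°: ex = (C−B)/|BC| = (0.5809,-0.8140); ey = (0.8140,0.5809)
θ=163°: P = B + -1.19·ex + 1.32·ey = (-0.5731,2.0278)

θ=46°: 1.62 2.24
θ=163°: -0.57 2.03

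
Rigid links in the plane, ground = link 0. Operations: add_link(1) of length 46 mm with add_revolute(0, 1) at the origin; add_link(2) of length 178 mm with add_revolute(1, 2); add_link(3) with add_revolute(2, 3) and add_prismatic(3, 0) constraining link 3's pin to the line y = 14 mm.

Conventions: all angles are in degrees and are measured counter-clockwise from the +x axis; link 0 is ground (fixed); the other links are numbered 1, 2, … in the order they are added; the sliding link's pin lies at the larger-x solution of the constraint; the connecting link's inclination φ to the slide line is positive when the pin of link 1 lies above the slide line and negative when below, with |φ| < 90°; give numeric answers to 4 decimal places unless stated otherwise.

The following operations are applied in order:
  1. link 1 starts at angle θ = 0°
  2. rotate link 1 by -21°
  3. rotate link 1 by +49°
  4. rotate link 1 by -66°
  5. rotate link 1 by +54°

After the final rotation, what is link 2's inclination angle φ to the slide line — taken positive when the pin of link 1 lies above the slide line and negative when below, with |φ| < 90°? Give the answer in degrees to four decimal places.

geometry: r = 46 mm, L = 178 mm, e = 14 mm; θ starts at 0°
rotate link 1 by -21°: θ ← 0° -21° = -21°
rotate link 1 by +49°: θ ← -21° +49° = 28°
rotate link 1 by -66°: θ ← 28° -66° = -38°
rotate link 1 by +54°: θ ← -38° +54° = 16°
h = r sin θ − e = 12.679318 − 14 = -1.320682
sin φ = h / L = -1.320682 / 178 = -0.00741956
φ = arcsin(-0.00741956) = -0.425113°

-0.4251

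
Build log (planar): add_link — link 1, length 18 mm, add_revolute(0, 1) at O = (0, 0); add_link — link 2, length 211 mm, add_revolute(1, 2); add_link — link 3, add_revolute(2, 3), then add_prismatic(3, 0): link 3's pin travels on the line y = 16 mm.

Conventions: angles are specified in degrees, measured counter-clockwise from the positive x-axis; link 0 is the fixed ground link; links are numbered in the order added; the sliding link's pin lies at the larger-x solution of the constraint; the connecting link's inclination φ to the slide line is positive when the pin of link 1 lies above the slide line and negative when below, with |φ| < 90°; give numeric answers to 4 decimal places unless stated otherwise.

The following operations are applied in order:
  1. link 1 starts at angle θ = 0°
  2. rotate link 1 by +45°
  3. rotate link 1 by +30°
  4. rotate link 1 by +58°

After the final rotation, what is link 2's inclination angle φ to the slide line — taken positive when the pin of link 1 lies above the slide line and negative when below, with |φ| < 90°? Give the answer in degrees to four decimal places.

geometry: r = 18 mm, L = 211 mm, e = 16 mm; θ starts at 0°
rotate link 1 by +45°: θ ← 0° +45° = 45°
rotate link 1 by +30°: θ ← 45° +30° = 75°
rotate link 1 by +58°: θ ← 75° +58° = 133°
h = r sin θ − e = 13.164367 − 16 = -2.835633
sin φ = h / L = -2.835633 / 211 = -0.01343902
φ = arcsin(-0.01343902) = -0.770022°

-0.7700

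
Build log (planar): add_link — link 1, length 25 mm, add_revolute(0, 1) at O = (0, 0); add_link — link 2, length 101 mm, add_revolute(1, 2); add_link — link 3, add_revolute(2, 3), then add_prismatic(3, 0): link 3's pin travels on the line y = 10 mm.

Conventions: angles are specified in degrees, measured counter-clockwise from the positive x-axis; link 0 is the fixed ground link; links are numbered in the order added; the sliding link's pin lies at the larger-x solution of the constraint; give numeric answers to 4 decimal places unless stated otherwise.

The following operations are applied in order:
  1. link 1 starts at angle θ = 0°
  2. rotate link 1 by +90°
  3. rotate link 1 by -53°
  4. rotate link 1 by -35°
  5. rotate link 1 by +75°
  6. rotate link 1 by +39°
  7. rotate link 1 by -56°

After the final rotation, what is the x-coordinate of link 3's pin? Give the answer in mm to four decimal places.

geometry: r = 25 mm, L = 101 mm, e = 10 mm; θ starts at 0°
rotate link 1 by +90°: θ ← 0° +90° = 90°
rotate link 1 by -53°: θ ← 90° -53° = 37°
rotate link 1 by -35°: θ ← 37° -35° = 2°
rotate link 1 by +75°: θ ← 2° +75° = 77°
rotate link 1 by +39°: θ ← 77° +39° = 116°
rotate link 1 by -56°: θ ← 116° -56° = 60°
crank pin P = (r cos θ, r sin θ) = (12.500000, 21.650635)
h = r sin θ − e = 21.650635 − 10 = 11.650635
x = r cos θ + √(L² − h²) = 12.500000 + 100.325783 = 112.825783

112.8258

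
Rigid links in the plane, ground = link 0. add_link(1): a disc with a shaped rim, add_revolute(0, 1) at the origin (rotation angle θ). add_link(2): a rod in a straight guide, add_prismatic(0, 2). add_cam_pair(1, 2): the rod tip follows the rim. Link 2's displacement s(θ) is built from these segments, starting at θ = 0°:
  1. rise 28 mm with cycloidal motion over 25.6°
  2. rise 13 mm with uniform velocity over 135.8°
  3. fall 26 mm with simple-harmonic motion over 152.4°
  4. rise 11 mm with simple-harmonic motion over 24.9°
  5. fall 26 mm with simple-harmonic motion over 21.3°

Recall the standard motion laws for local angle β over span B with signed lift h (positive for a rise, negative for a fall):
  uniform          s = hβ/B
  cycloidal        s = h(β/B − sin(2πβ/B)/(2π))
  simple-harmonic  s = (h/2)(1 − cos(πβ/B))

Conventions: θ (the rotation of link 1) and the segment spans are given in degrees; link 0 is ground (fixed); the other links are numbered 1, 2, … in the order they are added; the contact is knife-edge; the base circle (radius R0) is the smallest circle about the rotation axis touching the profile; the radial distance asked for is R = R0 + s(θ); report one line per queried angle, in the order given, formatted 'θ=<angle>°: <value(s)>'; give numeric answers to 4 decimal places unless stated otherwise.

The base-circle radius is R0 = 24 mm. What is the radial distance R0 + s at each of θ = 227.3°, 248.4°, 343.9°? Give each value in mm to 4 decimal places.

segment 1 (0° to 25.6°, cycloidal, h = 28) is passed completely: s = 0.0000 + (28) = 28.0000
segment 2 (25.6° to 161.4°, uniform, h = 13) is passed completely: s = 28.0000 + (13) = 41.0000
θ = 227.3° falls in segment 3 (161.4° to 313.8°, simple-harmonic, h = -26): β = 227.3 − 161.4 = 65.9°, B = 152.4°; Δs = -26/2·(1 − cos(π·0.4324)) = -10.2605; s = 41.0000 − 10.2605 = 30.7395
θ = 248.4° falls in segment 3 (161.4° to 313.8°, simple-harmonic, h = -26): β = 248.4 − 161.4 = 87°, B = 152.4°; Δs = -26/2·(1 − cos(π·0.5709)) = -15.8704; s = 41.0000 − 15.8704 = 25.1296
segment 3 (161.4° to 313.8°, simple-harmonic, h = -26) is passed completely: s = 41.0000 + (-26) = 15.0000
segment 4 (313.8° to 338.7°, simple-harmonic, h = 11) is passed completely: s = 15.0000 + (11) = 26.0000
θ = 343.9° falls in segment 5 (338.7° to 360°, simple-harmonic, h = -26): β = 343.9 − 338.7 = 5.2°, B = 21.3°; Δs = -26/2·(1 − cos(π·0.2441)) = -3.6397; s = 26.0000 − 3.6397 = 22.3603
θ=227.3°: R = R0 + s = 24 + 30.7395 = 54.7395
θ=248.4°: R = R0 + s = 24 + 25.1296 = 49.1296
θ=343.9°: R = R0 + s = 24 + 22.3603 = 46.3603

θ=227.3°: 54.7395
θ=248.4°: 49.1296
θ=343.9°: 46.3603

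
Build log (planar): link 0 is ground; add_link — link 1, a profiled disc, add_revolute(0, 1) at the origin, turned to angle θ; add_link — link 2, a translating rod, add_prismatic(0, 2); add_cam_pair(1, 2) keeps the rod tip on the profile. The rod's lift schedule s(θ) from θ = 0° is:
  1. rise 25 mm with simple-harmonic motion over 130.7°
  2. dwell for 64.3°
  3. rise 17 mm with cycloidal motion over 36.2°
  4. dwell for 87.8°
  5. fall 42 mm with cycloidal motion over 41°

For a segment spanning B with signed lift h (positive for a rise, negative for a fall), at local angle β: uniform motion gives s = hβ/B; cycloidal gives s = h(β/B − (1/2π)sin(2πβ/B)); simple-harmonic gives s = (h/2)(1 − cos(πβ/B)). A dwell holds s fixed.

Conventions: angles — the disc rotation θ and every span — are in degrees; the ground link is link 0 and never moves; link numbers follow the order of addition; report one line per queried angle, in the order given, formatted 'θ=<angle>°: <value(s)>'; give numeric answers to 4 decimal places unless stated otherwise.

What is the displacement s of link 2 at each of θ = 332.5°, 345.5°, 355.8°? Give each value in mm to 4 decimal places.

seg 1 [0°–130.7°] simple-harmonic, h=25: full span → s += 25 → s = 25.0000
seg 2 [130.7°–195°] dwell: s stays 25.0000
seg 3 [195°–231.2°] cycloidal, h=17: full span → s += 17 → s = 42.0000
seg 4 [231.2°–319°] dwell: s stays 42.0000
seg 5 [319°–360°] cycloidal, h=-42: θ=332.5° here. β=13.5, B=41. -42·(0.3293 − sin(2π·0.3293)/(2π)) = -7.9568 → s = 34.0432
seg 5 [319°–360°] cycloidal, h=-42: θ=345.5° here. β=26.5, B=41. -42·(0.6463 − sin(2π·0.6463)/(2π)) = -32.4625 → s = 9.5375
seg 5 [319°–360°] cycloidal, h=-42: θ=355.8° here. β=36.8, B=41. -42·(0.8976 − sin(2π·0.8976)/(2π)) = -41.7090 → s = 0.2910

θ=332.5°: 34.0432
θ=345.5°: 9.5375
θ=355.8°: 0.2910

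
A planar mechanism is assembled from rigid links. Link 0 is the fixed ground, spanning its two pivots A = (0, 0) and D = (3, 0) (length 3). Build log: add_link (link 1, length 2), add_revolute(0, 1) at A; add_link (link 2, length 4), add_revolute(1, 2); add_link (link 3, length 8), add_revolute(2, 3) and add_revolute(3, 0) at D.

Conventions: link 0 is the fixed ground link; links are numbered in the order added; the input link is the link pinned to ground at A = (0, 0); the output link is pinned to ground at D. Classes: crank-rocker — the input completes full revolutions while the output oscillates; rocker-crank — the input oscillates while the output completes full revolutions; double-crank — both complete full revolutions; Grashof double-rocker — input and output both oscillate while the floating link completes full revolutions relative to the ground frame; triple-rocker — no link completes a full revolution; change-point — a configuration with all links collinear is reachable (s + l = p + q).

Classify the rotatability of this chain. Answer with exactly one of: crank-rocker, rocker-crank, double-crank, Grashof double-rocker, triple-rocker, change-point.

lengths: ground=3, input=2, coupler=4, output=8
sorted: s=2 (shortest), l=8 (longest), p+q=7
s + l = 10 vs p + q = 7
s + l > p + q → non-Grashof → no link fully rotates → triple-rocker

triple-rocker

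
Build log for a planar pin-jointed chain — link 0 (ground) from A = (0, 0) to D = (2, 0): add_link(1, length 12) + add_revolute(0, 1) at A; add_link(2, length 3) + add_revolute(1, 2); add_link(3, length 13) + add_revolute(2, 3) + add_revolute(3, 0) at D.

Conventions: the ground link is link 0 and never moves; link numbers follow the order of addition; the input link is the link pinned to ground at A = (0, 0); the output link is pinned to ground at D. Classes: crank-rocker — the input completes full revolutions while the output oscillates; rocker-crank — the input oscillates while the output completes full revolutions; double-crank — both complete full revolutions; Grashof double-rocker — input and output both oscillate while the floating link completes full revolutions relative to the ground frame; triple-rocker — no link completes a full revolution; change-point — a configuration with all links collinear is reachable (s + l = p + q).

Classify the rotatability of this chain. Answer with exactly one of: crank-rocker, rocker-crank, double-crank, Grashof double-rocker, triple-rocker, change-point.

lengths: ground=2, input=12, coupler=3, output=13
sorted: s=2 (shortest), l=13 (longest), p+q=15
s + l = 15 vs p + q = 15
s + l = p + q → change-point (collinear configuration reachable)

change-point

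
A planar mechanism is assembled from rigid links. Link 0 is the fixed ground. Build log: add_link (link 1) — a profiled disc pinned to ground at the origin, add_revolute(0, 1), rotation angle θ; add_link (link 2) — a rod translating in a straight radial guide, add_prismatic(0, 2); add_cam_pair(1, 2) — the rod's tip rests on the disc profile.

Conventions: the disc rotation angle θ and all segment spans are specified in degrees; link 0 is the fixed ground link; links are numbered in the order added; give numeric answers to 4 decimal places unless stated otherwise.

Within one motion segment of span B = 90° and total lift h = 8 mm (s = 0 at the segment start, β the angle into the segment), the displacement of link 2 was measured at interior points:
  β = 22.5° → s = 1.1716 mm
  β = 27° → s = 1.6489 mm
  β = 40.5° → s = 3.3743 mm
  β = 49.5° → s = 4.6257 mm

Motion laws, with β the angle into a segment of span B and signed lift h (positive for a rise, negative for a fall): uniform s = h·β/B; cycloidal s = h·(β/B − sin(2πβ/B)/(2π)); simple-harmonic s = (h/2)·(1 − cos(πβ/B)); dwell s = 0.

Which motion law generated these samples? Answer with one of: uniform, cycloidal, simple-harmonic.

candidates at β/B = r: uniform s = h·r (linear in β); cycloidal s = h·(r − sin(2πr)/(2π)); simple-harmonic s = (h/2)(1 − cos(πr))
β=22.5°: printed 1.1716 | uniform 2.0000, cycloidal 0.7268, simple-harmonic 1.1716
β=27°: printed 1.6489 | uniform 2.4000, cycloidal 1.1891, simple-harmonic 1.6489
β=40.5°: printed 3.3743 | uniform 3.6000, cycloidal 3.2065, simple-harmonic 3.3743
β=49.5°: printed 4.6257 | uniform 4.4000, cycloidal 4.7935, simple-harmonic 4.6257
only one law matches every sample → simple-harmonic

simple-harmonic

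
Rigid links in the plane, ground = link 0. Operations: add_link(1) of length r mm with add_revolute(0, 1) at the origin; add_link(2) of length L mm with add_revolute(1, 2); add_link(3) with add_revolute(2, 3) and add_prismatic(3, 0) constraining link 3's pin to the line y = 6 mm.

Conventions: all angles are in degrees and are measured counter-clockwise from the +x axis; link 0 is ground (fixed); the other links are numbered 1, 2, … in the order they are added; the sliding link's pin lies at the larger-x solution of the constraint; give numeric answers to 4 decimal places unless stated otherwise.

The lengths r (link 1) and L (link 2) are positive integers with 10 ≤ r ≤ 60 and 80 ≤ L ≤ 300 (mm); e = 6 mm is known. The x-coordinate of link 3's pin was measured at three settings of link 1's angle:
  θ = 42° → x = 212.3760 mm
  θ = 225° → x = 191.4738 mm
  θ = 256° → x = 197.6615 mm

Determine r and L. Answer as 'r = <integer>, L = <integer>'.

constraint per measurement: (x − r cos θ)² + (r sin θ − e)² = L²
subtracting the θ₁ and θ₂ equations cancels the r² and L² terms:
r = (x₁² − x₂²) / (2[(x₁cos θ₁ + e sin θ₁) − (x₂cos θ₂ + e sin θ₂)]) = 14.0000 → r = 14
L² = (x₁ − r cos θ₁)² + (r sin θ₁ − e)² = 40804.0199 → L = 202.0000 → L = 202
check at θ₃=256°: x = 197.6615 (printed 197.6615) ✓

r = 14, L = 202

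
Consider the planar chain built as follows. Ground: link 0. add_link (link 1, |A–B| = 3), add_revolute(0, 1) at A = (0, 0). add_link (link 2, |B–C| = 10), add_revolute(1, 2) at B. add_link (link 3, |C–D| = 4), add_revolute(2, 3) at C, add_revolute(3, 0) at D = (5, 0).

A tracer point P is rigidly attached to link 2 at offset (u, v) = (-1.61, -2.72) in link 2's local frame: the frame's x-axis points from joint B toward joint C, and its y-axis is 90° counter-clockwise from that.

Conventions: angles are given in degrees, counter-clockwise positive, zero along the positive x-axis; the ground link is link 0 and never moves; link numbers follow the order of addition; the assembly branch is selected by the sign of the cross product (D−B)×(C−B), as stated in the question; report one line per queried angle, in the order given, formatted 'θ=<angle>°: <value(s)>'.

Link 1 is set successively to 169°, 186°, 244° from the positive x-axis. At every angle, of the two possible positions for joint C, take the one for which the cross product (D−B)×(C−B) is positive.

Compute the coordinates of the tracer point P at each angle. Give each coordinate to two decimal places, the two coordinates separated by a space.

A=(0,0), D=(5.00,0)
θ=169°: B = A + 3.00·(cos169°, sin169°) = (-2.9449, 0.5724)
θ=169°: |BD| = 7.9655
θ=169°: circle(B,10.00) ∩ circle(D,4.00): a=9.2555, h=3.7863
θ=169°:   candidates: C₊=(6.5588,3.6838) cross=30.159; C₋=(6.0146,-3.8692) cross=-30.159
θ=169°:   branch + wants cross > 0 → take C=(6.5588,3.6838) (cross=30.159)
θ=169°: ex = (C−B)/|BC| = (0.9504,0.3111); ey = (-0.3111,0.9504)
θ=169°: P = B + -1.61·ex + -2.72·ey = (-3.6287,-2.5135)
θ=186°: B = A + 3.00·(cos186°, sin186°) = (-2.9836, -0.3136)
θ=186°: |BD| = 7.9897
θ=186°: circle(B,10.00) ∩ circle(D,4.00): a=9.2516, h=3.7957
θ=186°:   candidates: C₊=(6.1119,3.8423) cross=30.327; C₋=(6.4099,-3.7433) cross=-30.327
θ=186°:   branch + wants cross > 0 → take C=(6.1119,3.8423) (cross=30.327)
θ=186°: ex = (C−B)/|BC| = (0.9096,0.4156); ey = (-0.4156,0.9096)
θ=186°: P = B + -1.61·ex + -2.72·ey = (-3.3175,-3.4567)
θ=244°: B = A + 3.00·(cos244°, sin244°) = (-1.3151, -2.6964)
θ=244°: |BD| = 6.8667
θ=244°: circle(B,10.00) ∩ circle(D,4.00): a=9.5498, h=2.9666
θ=244°:   candidates: C₊=(6.3027,3.7819) cross=20.371; C₋=(8.6326,-1.6747) cross=-20.371
θ=244°:   branch + wants cross > 0 → take C=(6.3027,3.7819) (cross=20.371)
θ=244°: ex = (C−B)/|BC| = (0.7618,0.6478); ey = (-0.6478,0.7618)
θ=244°: P = B + -1.61·ex + -2.72·ey = (-0.7795,-5.8114)

θ=169°: -3.63 -2.51
θ=186°: -3.32 -3.46
θ=244°: -0.78 -5.81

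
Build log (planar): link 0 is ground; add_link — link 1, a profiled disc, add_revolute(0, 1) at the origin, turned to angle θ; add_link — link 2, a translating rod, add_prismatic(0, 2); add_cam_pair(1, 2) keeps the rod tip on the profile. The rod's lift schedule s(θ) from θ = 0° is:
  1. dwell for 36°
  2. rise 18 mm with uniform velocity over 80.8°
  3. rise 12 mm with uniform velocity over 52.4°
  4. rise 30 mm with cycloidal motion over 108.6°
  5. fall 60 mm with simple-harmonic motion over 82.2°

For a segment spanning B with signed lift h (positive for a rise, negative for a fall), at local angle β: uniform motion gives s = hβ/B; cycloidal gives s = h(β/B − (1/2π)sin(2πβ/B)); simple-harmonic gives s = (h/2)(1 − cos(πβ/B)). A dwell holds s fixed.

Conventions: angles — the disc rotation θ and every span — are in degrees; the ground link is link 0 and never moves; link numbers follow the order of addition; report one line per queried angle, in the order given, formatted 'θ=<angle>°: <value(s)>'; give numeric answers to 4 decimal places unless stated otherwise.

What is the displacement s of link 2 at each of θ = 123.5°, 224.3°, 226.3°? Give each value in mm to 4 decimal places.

seg 1 [0°–36°] dwell: s stays 0.0000
seg 2 [36°–116.8°] uniform, h=18: full span → s += 18 → s = 18.0000
seg 3 [116.8°–169.2°] uniform, h=12: θ=123.5° here. β=6.7, B=52.4. 12·6.7/52.4 = 1.5344 → s = 19.5344
seg 3 [116.8°–169.2°] uniform, h=12: full span → s += 12 → s = 30.0000
seg 4 [169.2°–277.8°] cycloidal, h=30: θ=224.3° here. β=55.1, B=108.6. 30·(0.5074 − sin(2π·0.5074)/(2π)) = 15.4419 → s = 45.4419
seg 4 [169.2°–277.8°] cycloidal, h=30: θ=226.3° here. β=57.1, B=108.6. 30·(0.5258 − sin(2π·0.5258)/(2π)) = 16.5436 → s = 46.5436

θ=123.5°: 19.5344
θ=224.3°: 45.4419
θ=226.3°: 46.5436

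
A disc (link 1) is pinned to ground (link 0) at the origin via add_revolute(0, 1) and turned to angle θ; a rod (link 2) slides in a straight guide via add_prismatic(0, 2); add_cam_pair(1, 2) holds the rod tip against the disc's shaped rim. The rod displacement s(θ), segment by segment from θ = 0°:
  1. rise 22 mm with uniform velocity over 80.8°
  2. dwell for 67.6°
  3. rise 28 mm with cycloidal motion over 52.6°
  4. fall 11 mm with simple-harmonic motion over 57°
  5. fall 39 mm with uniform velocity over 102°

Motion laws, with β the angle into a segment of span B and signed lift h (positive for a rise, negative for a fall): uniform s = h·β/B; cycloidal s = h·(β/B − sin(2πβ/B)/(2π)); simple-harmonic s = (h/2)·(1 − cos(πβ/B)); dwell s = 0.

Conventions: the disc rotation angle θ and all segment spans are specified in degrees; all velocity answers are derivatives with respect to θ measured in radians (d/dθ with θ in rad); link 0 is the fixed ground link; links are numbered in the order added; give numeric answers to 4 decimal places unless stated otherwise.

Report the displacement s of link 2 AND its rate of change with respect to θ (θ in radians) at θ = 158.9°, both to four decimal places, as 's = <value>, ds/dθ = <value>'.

segment 1 (0° to 80.8°, uniform, h = 22) is passed completely: s = 0.0000 + (22) = 22.0000
segment 2 (80.8° to 148.4°, dwell): s unchanged at 22.0000
θ = 158.9° falls in segment 3 (148.4° to 201°, cycloidal, h = 28): β = 158.9 − 148.4 = 10.5°, B = 52.6°; Δs = 28·(0.1996 − sin(2π·0.1996)/(2π)) = 1.3544; s = 22.0000 + 1.3544 = 23.3544
velocity in seg [148.4°–201°] (cycloidal), θ in radians: β = 10.5° = 0.1833 rad, B = 52.6° = 0.9180 rad; ds/dθ = (h/B)(1 − cos(2πβ/B)) = (28/0.9180)(1 − cos(2π·0.1996)) = 21.005471 mm/rad

s = 23.3544, ds/dθ = 21.0055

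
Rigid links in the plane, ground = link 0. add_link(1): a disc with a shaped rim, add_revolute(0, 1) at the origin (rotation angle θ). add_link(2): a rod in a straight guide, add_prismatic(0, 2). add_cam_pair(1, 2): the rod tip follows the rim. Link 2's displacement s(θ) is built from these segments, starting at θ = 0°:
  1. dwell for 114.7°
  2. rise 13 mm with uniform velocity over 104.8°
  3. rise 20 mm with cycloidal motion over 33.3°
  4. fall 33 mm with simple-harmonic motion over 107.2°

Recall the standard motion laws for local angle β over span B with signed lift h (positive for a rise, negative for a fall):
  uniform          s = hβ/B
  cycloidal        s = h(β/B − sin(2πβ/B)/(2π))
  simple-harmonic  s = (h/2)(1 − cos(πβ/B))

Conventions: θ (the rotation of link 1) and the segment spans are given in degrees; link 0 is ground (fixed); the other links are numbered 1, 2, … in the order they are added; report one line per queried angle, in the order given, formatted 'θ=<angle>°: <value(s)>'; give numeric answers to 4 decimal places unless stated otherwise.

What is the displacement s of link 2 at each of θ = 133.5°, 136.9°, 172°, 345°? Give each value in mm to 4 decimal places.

segment 1 (0° to 114.7°, dwell): s unchanged at 0.0000
θ = 133.5° falls in segment 2 (114.7° to 219.5°, uniform, h = 13): β = 133.5 − 114.7 = 18.8°, B = 104.8°; Δs = 13·18.8/104.8 = 2.3321; s = 0.0000 + 2.3321 = 2.3321
θ = 136.9° falls in segment 2 (114.7° to 219.5°, uniform, h = 13): β = 136.9 − 114.7 = 22.2°, B = 104.8°; Δs = 13·22.2/104.8 = 2.7538; s = 0.0000 + 2.7538 = 2.7538
θ = 172° falls in segment 2 (114.7° to 219.5°, uniform, h = 13): β = 172 − 114.7 = 57.3°, B = 104.8°; Δs = 13·57.3/104.8 = 7.1078; s = 0.0000 + 7.1078 = 7.1078
segment 2 (114.7° to 219.5°, uniform, h = 13) is passed completely: s = 0.0000 + (13) = 13.0000
segment 3 (219.5° to 252.8°, cycloidal, h = 20) is passed completely: s = 13.0000 + (20) = 33.0000
θ = 345° falls in segment 4 (252.8° to 360°, simple-harmonic, h = -33): β = 345 − 252.8 = 92.2°, B = 107.2°; Δs = -33/2·(1 − cos(π·0.8601)) = -31.4313; s = 33.0000 − 31.4313 = 1.5687

θ=133.5°: 2.3321
θ=136.9°: 2.7538
θ=172°: 7.1078
θ=345°: 1.5687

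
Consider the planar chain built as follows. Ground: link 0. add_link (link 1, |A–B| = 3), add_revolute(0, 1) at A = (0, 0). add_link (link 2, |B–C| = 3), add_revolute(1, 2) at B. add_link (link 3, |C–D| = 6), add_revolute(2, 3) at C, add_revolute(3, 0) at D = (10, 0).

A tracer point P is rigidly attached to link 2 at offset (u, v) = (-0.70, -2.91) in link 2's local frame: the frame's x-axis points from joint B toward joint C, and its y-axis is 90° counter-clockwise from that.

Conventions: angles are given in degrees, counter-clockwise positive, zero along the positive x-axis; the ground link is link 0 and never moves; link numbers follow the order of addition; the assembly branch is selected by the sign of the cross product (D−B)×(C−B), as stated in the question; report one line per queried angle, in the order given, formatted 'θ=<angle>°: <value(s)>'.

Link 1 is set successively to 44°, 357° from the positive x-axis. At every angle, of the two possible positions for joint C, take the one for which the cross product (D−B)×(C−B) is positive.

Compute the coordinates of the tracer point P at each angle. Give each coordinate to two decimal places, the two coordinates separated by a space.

A=(0,0), D=(10.00,0)
θ=44°: B = A + 3.00·(cos44°, sin44°) = (2.1580, 2.0840)
θ=44°: |BD| = 8.1142
θ=44°: circle(B,3.00) ∩ circle(D,6.00): a=2.3933, h=1.8089
θ=44°:   candidates: C₊=(4.9356,3.2175) cross=14.677; C₋=(4.0065,-0.2789) cross=-14.677
θ=44°:   branch + wants cross > 0 → take C=(4.9356,3.2175) (cross=14.677)
θ=44°: ex = (C−B)/|BC| = (0.9259,0.3778); ey = (-0.3778,0.9259)
θ=44°: P = B + -0.70·ex + -2.91·ey = (2.6094,-0.8748)
θ=357°: B = A + 3.00·(cos357°, sin357°) = (2.9959, -0.1570)
θ=357°: |BD| = 7.0059
θ=357°: circle(B,3.00) ∩ circle(D,6.00): a=1.5760, h=2.5527
θ=357°:   candidates: C₊=(4.5143,2.4304) cross=17.884; C₋=(4.6287,-2.6737) cross=-17.884
θ=357°:   branch + wants cross > 0 → take C=(4.5143,2.4304) (cross=17.884)
θ=357°: ex = (C−B)/|BC| = (0.5061,0.8625); ey = (-0.8625,0.5061)
θ=357°: P = B + -0.70·ex + -2.91·ey = (5.1514,-2.2336)

θ=44°: 2.61 -0.87
θ=357°: 5.15 -2.23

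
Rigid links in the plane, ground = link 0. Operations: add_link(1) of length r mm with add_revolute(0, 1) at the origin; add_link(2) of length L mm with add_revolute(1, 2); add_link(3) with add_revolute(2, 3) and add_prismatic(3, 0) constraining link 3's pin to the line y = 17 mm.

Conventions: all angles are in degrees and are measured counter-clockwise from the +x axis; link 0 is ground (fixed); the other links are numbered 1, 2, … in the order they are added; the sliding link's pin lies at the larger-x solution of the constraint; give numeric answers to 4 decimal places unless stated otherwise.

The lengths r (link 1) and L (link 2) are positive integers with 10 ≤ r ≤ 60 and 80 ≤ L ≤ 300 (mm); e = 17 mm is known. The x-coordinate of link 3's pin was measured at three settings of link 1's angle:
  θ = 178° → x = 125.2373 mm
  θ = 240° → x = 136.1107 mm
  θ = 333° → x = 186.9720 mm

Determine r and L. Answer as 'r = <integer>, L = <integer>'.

constraint per measurement: (x − r cos θ)² + (r sin θ − e)² = L²
subtracting the θ₁ and θ₂ equations cancels the r² and L² terms:
r = (x₁² − x₂²) / (2[(x₁cos θ₁ + e sin θ₁) − (x₂cos θ₂ + e sin θ₂)]) = 34.0003 → r = 34
L² = (x₁ − r cos θ₁)² + (r sin θ₁ − e)² = 25599.9861 → L = 160.0000 → L = 160
check at θ₃=333°: x = 186.9720 (printed 186.9720) ✓

r = 34, L = 160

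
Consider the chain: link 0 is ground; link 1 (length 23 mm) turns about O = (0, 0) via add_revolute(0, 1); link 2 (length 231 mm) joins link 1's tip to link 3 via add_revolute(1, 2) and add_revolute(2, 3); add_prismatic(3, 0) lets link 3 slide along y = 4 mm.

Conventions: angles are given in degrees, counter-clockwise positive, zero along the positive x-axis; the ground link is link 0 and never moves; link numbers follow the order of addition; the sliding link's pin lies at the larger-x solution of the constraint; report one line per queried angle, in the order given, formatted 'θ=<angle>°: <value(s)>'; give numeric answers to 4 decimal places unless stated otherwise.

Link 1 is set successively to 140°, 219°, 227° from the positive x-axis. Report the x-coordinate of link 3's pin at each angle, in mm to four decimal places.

geometry: r = 23 mm, L = 231 mm, e = 4 mm
θ=140°: crank pin P = (r cos θ, r sin θ) = (-17.619022, 14.784115)
θ=140°: h = r sin θ − e = 14.784115 − 4 = 10.784115
θ=140°: x = r cos θ + √(L² − h²) = -17.619022 + 230.748137 = 213.129115
θ=219°: crank pin P = (r cos θ, r sin θ) = (-17.874357, -14.474369)
θ=219°: h = r sin θ − e = -14.474369 − 4 = -18.474369
θ=219°: x = r cos θ + √(L² − h²) = -17.874357 + 230.260065 = 212.385708
θ=227°: crank pin P = (r cos θ, r sin θ) = (-15.685962, -16.821135)
θ=227°: h = r sin θ − e = -16.821135 − 4 = -20.821135
θ=227°: x = r cos θ + √(L² − h²) = -15.685962 + 230.059732 = 214.373770

θ=140°: 213.1291
θ=219°: 212.3857
θ=227°: 214.3738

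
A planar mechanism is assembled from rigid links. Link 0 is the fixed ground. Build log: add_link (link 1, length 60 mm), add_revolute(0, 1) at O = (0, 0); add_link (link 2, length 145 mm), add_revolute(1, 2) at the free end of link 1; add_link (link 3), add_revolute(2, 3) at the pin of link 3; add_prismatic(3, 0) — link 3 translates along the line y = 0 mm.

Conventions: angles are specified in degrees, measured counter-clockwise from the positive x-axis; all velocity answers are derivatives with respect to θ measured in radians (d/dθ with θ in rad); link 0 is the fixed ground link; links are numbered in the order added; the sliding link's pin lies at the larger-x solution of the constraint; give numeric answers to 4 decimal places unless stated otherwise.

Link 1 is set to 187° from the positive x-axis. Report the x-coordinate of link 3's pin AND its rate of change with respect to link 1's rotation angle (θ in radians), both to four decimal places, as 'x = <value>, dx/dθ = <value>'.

geometry: r = 60 mm, L = 145 mm, e = 0 mm
crank pin P = (r cos θ, r sin θ) = (-59.552769, -7.312161)
h = r sin θ − e = -7.312161 − 0 = -7.312161
x = r cos θ + √(L² − h²) = -59.552769 + 144.815511 = 85.262742
dx/dθ = −r sin θ − h·r cos θ/√(L² − h²) (θ in radians; h = -7.312161) = 4.305166

x = 85.2627, dx/dθ = 4.3052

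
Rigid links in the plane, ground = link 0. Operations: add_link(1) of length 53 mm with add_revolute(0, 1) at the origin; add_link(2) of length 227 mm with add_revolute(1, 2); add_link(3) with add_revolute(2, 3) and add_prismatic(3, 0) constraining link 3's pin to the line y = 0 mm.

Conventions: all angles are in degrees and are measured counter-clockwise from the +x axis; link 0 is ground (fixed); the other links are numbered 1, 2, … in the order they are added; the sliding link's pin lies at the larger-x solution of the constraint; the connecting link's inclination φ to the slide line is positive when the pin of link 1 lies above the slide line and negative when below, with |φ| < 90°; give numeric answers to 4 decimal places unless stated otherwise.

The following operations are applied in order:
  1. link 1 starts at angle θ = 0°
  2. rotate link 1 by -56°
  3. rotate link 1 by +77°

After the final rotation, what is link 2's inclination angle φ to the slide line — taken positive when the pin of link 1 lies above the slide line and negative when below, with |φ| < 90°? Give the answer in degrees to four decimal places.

geometry: r = 53 mm, L = 227 mm, e = 0 mm; θ starts at 0°
rotate link 1 by -56°: θ ← 0° -56° = -56°
rotate link 1 by +77°: θ ← -56° +77° = 21°
h = r sin θ − e = 18.993501 − 0 = 18.993501
sin φ = h / L = 18.993501 / 227 = 0.08367181
φ = arcsin(0.08367181) = 4.799653°

4.7997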